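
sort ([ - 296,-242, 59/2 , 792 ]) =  [ - 296, - 242, 59/2, 792 ] 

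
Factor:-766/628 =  - 383/314 = - 2^(- 1)*157^( - 1 )*383^1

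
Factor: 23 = 23^1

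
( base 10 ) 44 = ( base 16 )2C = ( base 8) 54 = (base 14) 32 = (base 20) 24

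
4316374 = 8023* 538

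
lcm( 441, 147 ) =441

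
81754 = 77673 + 4081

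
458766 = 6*76461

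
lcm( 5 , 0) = 0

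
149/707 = 149/707 = 0.21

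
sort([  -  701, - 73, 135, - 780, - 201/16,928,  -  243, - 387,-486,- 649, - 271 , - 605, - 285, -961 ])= [ - 961,  -  780 ,-701, - 649, - 605, - 486,-387,-285,  -  271,-243,  -  73, - 201/16, 135,928]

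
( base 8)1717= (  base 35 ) ru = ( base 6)4303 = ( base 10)975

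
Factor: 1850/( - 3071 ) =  - 2^1 * 5^2*83^( - 1 )= - 50/83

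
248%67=47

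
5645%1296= 461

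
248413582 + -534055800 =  - 285642218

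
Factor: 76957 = 41^1*1877^1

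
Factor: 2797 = 2797^1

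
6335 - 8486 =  - 2151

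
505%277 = 228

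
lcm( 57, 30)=570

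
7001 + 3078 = 10079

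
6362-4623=1739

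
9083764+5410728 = 14494492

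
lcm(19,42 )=798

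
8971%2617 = 1120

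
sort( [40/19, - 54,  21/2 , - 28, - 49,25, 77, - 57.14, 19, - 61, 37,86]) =[ - 61, - 57.14, - 54,-49, - 28, 40/19,21/2, 19, 25,37,77, 86 ]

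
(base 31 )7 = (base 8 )7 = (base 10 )7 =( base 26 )7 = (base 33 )7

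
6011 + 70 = 6081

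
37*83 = 3071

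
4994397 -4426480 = 567917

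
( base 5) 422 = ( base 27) 44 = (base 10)112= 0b1110000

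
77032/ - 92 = -838+16/23 = - 837.30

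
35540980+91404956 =126945936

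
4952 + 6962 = 11914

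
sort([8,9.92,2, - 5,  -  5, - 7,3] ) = [ - 7 , - 5, - 5,  2,3,8 , 9.92 ]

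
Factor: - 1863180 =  - 2^2*3^2 * 5^1* 11^1 * 941^1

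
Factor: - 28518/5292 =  - 2^(-1)*3^( - 2 ) * 97^1 = - 97/18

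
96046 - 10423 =85623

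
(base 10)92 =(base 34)2O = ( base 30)32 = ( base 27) 3B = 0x5C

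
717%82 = 61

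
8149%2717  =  2715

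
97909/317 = 308+273/317  =  308.86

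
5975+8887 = 14862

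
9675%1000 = 675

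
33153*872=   28909416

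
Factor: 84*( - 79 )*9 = -2^2*3^3*7^1*79^1 = - 59724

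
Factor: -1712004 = - 2^2*3^1 * 7^1*89^1*229^1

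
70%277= 70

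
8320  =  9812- 1492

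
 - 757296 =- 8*94662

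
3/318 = 1/106 = 0.01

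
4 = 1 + 3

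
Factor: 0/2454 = 0^1=0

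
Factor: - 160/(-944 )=10/59 = 2^1 * 5^1*59^( - 1 )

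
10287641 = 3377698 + 6909943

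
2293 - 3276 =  - 983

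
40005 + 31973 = 71978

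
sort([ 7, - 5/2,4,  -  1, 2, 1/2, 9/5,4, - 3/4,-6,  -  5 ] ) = [-6 , - 5,-5/2,- 1 , - 3/4,1/2,9/5,  2,4,4,7 ]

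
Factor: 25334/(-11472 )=-2^(- 3)*3^(-1) * 53^1 = - 53/24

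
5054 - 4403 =651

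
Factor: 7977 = 3^1*2659^1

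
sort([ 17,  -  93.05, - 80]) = [ -93.05, - 80 , 17 ]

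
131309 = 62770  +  68539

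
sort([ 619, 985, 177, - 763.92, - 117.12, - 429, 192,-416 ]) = [ -763.92 , - 429, - 416, - 117.12,177, 192, 619, 985]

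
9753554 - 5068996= 4684558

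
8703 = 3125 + 5578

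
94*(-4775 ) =  -  448850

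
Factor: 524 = 2^2*131^1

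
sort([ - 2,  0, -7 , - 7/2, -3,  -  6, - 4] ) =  [ - 7, - 6, - 4, - 7/2,-3,-2,0]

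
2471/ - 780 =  - 2471/780 = - 3.17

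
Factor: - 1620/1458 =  - 2^1*3^( - 2 ) * 5^1 = -10/9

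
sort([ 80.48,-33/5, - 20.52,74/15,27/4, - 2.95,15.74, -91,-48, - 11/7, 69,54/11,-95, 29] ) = [-95, - 91, -48,-20.52, - 33/5,-2.95, - 11/7 , 54/11 , 74/15, 27/4,15.74, 29,69, 80.48]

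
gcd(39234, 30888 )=78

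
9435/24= 393 + 1/8 = 393.12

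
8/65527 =8/65527 = 0.00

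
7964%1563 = 149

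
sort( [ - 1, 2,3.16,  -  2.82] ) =[  -  2.82, - 1, 2, 3.16]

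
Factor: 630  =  2^1*3^2*5^1*7^1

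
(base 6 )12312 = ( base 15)82e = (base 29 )25h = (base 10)1844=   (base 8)3464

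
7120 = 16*445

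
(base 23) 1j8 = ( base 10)974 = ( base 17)365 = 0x3CE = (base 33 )th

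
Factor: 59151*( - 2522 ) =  - 149178822 = - 2^1 * 3^1*13^1*97^1*19717^1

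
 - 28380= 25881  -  54261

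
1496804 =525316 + 971488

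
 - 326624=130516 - 457140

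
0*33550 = 0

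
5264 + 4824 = 10088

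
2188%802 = 584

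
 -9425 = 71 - 9496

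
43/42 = 1 + 1/42 = 1.02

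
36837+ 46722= 83559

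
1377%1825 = 1377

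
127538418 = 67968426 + 59569992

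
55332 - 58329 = -2997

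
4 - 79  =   - 75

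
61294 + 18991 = 80285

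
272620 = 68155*4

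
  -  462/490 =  - 1 + 2/35 = - 0.94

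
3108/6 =518 = 518.00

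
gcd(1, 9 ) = 1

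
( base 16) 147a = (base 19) e9h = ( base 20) D22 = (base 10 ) 5242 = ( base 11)3a36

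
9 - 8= 1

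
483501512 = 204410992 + 279090520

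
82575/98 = 842 + 59/98 = 842.60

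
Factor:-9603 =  - 3^2*11^1* 97^1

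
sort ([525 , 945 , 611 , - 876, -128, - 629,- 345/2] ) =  [  -  876, - 629 , -345/2 ,-128,525,611, 945 ] 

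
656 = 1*656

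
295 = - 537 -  - 832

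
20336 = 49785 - 29449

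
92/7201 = 92/7201 =0.01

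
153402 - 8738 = 144664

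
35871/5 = 7174 + 1/5  =  7174.20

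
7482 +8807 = 16289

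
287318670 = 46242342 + 241076328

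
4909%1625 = 34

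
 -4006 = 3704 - 7710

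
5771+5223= 10994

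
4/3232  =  1/808= 0.00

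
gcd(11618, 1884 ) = 314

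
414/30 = 13 + 4/5 = 13.80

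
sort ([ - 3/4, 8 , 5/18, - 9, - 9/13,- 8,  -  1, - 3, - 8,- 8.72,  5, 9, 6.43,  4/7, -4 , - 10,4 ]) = [  -  10, - 9,  -  8.72, - 8 , - 8,  -  4, - 3 , - 1,  -  3/4, - 9/13,  5/18,  4/7 , 4, 5 , 6.43,8 , 9 ]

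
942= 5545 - 4603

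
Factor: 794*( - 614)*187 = - 2^2*11^1*17^1*307^1 * 397^1 = - 91165492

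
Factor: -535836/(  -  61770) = 89306/10295 = 2^1*5^( - 1 )*7^1*29^( - 1)*71^ (-1 )*6379^1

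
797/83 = 9 + 50/83 = 9.60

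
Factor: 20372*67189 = 1368774308 = 2^2*11^1*463^1*67189^1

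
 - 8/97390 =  - 1 + 48691/48695 =- 0.00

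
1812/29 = 62  +  14/29 = 62.48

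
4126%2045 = 36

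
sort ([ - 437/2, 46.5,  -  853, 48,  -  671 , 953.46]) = [-853, - 671, - 437/2 , 46.5,48, 953.46]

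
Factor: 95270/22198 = 47635/11099 = 5^1*7^1*11^ ( - 1 )*1009^( - 1)*  1361^1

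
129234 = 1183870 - 1054636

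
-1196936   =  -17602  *68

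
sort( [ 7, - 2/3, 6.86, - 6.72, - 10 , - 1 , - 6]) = [ - 10,-6.72, - 6, - 1, - 2/3, 6.86 , 7]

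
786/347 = 786/347 = 2.27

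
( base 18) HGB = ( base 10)5807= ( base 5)141212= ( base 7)22634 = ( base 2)1011010101111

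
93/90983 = 93/90983 = 0.00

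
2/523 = 2/523 = 0.00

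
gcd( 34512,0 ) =34512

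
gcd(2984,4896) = 8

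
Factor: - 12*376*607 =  - 2^5*3^1 *47^1*607^1 = - 2738784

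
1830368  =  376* 4868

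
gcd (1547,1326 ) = 221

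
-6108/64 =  - 1527/16 = - 95.44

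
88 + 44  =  132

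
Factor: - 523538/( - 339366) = 3^(-1 )*67^1*163^( - 1)*347^ ( - 1 )*3907^1 = 261769/169683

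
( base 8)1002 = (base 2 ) 1000000010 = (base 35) EO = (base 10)514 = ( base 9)631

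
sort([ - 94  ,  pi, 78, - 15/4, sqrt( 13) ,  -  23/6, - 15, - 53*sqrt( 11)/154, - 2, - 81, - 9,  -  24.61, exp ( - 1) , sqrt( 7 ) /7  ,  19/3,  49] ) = [  -  94, - 81, - 24.61, - 15, - 9,  -  23/6, - 15/4, - 2,-53 * sqrt( 11)/154,  exp ( - 1 ),  sqrt( 7 )/7,pi,sqrt(13), 19/3,49,78 ]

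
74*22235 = 1645390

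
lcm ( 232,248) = 7192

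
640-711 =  - 71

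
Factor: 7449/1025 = 3^1 * 5^ ( - 2)*13^1*41^( - 1)*191^1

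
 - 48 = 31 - 79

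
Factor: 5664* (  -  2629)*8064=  -2^12 * 3^3 * 7^1 * 11^1*59^1*239^1 =- 120078249984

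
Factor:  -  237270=-2^1*3^1*5^1*11^1*719^1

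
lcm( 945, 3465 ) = 10395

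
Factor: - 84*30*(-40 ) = 2^6*3^2 * 5^2 * 7^1  =  100800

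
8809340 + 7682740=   16492080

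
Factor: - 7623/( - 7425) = 77/75 = 3^( - 1)*5^ ( - 2 )*7^1*11^1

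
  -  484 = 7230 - 7714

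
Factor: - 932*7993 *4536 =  - 2^5 * 3^4*7^1*233^1*7993^1 = - 33790823136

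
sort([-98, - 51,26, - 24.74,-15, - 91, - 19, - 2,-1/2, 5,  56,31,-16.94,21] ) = [ - 98, - 91, - 51,- 24.74,-19, - 16.94,-15, -2, - 1/2,  5, 21, 26, 31 , 56] 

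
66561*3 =199683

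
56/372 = 14/93 = 0.15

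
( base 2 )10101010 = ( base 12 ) 122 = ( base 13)101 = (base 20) 8A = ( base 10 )170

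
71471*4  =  285884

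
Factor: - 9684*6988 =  - 2^4 * 3^2*269^1*1747^1 = - 67671792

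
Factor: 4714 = 2^1*2357^1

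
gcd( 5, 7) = 1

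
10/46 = 5/23 = 0.22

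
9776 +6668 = 16444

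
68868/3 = 22956= 22956.00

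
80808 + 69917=150725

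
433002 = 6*72167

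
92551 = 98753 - 6202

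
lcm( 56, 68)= 952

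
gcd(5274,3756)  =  6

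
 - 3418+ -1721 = -5139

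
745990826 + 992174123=1738164949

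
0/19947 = 0 = 0.00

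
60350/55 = 1097 + 3/11  =  1097.27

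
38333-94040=-55707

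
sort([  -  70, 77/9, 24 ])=[-70,77/9,24 ] 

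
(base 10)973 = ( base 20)28d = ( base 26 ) 1BB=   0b1111001101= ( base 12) 691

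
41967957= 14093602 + 27874355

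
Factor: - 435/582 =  - 2^( - 1)*5^1*29^1*97^(-1 ) =- 145/194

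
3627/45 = 80 + 3/5 =80.60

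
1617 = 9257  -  7640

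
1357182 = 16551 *82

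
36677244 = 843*43508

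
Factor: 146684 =2^2*36671^1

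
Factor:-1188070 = -2^1*5^1*13^2*19^1 * 37^1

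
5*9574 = 47870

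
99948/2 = 49974 = 49974.00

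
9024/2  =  4512 = 4512.00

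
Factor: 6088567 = 17^1*557^1  *643^1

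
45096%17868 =9360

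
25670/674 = 38 + 29/337= 38.09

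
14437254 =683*21138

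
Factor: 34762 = 2^1*7^1*13^1*191^1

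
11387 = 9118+2269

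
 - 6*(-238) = 1428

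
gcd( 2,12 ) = 2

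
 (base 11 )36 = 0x27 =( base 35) 14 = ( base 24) 1f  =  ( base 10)39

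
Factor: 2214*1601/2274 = 3^2 * 41^1*379^( - 1)*1601^1 = 590769/379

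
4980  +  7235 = 12215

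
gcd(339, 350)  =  1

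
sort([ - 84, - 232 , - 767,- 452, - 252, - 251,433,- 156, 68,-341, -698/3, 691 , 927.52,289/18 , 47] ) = [ - 767, - 452, - 341,-252,-251, - 698/3, - 232, - 156,  -  84,289/18, 47,68, 433, 691,927.52]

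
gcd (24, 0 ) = 24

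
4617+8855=13472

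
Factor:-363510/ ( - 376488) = 2885/2988 = 2^ (  -  2)*3^( - 2)*5^1*83^( - 1 )*577^1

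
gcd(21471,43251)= 3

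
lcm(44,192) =2112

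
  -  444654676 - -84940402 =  - 359714274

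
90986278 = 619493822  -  528507544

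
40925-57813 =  - 16888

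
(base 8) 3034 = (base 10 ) 1564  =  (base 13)934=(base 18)4eg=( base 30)1m4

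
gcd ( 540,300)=60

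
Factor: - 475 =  - 5^2*19^1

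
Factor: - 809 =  - 809^1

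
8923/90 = 8923/90 = 99.14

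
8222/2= 4111 = 4111.00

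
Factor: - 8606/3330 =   -  4303/1665=-  3^( - 2) *5^ ( - 1 )*13^1*37^( - 1 )*331^1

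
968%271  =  155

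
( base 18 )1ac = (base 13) 309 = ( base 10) 516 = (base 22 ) 11A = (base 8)1004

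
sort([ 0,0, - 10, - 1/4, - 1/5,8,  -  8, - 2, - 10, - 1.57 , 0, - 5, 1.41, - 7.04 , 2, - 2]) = [-10,-10,- 8,- 7.04,-5,  -  2, - 2, - 1.57,-1/4 , - 1/5 , 0,  0,  0, 1.41,  2,8]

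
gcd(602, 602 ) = 602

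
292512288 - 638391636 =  - 345879348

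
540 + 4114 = 4654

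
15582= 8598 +6984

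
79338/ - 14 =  - 5667+0/1 = - 5667.00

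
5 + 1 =6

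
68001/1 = 68001 = 68001.00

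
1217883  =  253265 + 964618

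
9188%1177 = 949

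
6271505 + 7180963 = 13452468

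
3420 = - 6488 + 9908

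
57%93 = 57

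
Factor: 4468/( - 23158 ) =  - 2^1*1117^1 * 11579^( - 1) = -2234/11579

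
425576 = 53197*8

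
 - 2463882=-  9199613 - -6735731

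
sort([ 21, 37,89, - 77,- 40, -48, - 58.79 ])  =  [ - 77,  -  58.79 , - 48,  -  40,21,37 , 89]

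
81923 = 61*1343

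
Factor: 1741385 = 5^1*59^1*5903^1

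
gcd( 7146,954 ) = 18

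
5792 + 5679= 11471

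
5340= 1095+4245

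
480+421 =901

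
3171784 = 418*7588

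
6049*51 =308499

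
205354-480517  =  -275163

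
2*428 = 856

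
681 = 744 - 63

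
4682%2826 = 1856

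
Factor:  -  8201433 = -3^1*43^1*63577^1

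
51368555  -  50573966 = 794589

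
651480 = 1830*356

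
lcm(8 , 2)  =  8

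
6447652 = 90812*71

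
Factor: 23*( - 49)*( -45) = 50715= 3^2 *5^1*7^2*23^1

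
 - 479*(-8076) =3868404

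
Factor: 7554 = 2^1 * 3^1 * 1259^1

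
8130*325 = 2642250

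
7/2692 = 7/2692  =  0.00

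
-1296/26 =-50 + 2/13 = - 49.85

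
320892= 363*884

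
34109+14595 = 48704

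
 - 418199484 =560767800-978967284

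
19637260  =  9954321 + 9682939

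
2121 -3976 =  - 1855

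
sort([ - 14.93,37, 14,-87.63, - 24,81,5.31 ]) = [ - 87.63, - 24,  -  14.93, 5.31 , 14,  37,81 ] 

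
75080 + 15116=90196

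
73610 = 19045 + 54565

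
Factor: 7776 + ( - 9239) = -7^1*11^1*19^1 = -1463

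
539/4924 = 539/4924 = 0.11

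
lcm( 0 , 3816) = 0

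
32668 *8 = 261344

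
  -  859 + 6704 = 5845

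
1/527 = 1/527 = 0.00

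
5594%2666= 262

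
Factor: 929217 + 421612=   1350829 = 197^1*6857^1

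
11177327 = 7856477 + 3320850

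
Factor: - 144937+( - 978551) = - 1123488 = - 2^5*3^2* 47^1*83^1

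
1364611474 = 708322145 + 656289329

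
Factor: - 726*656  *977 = - 465302112 = - 2^5*3^1*11^2*41^1 * 977^1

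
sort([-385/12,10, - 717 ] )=[ - 717, - 385/12,10]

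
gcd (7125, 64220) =95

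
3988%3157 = 831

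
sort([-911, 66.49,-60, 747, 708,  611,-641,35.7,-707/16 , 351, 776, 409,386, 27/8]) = [ - 911,-641, - 60,  -  707/16,27/8, 35.7  ,  66.49,351, 386,  409, 611, 708,747,776]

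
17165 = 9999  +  7166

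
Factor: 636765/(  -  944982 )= - 212255/314994 = -  2^( - 1 )*3^( - 1) * 5^1*47^( - 1 )*1117^( - 1) * 42451^1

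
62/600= 31/300 = 0.10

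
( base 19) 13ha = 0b10000001010011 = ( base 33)7JP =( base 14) 3031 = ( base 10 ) 8275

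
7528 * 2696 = 20295488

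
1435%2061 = 1435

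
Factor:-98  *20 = -2^3*5^1 * 7^2 = - 1960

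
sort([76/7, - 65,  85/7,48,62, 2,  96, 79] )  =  [ - 65,  2,76/7,85/7,48,62,79, 96 ] 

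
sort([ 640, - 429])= [-429,640]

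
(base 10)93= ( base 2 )1011101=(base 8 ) 135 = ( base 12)79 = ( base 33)2R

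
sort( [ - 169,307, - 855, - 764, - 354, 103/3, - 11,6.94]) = [ -855, - 764, - 354, - 169, - 11,  6.94,103/3 , 307]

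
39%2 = 1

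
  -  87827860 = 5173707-93001567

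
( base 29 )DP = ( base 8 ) 622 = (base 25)g2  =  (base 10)402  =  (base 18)146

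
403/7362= 403/7362=0.05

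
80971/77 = 1051+4/7  =  1051.57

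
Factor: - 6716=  - 2^2* 23^1*73^1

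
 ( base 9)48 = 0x2C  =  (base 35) 19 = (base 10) 44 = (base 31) 1d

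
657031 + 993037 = 1650068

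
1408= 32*44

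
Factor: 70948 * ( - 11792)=  -  2^6 * 11^1*67^1  *  17737^1 = - 836618816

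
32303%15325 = 1653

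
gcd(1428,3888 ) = 12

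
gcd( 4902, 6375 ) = 3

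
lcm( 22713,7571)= 22713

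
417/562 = 417/562 = 0.74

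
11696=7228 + 4468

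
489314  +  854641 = 1343955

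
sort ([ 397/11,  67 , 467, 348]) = [397/11,67 , 348, 467 ] 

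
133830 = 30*4461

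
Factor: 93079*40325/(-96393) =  - 3753410675/96393 = - 3^(-1 )*5^2*7^1*11^( - 1 )*23^( - 1 )*127^ (-1 )*1613^1*13297^1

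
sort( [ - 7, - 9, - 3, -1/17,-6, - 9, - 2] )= [- 9,-9, - 7, - 6, - 3, - 2, - 1/17 ] 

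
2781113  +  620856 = 3401969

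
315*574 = 180810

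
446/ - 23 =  - 20 + 14/23=- 19.39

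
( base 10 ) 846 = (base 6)3530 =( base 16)34e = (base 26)16E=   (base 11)6aa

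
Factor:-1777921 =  - 43^1*173^1*239^1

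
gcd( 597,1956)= 3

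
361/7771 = 19/409 = 0.05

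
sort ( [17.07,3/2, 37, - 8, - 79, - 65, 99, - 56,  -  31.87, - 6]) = [ - 79, - 65 , - 56, - 31.87, - 8, - 6, 3/2, 17.07, 37,  99]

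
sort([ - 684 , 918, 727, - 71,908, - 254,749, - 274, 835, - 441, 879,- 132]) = [ - 684, - 441, - 274, - 254, - 132, - 71,727,749,  835,879,908, 918]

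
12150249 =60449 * 201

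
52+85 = 137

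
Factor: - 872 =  - 2^3*109^1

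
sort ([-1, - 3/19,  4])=[ - 1, - 3/19,4]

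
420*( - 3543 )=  - 1488060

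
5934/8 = 2967/4 = 741.75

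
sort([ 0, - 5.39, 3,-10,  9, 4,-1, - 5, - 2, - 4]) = [ - 10,-5.39, -5, - 4,-2, -1,0,  3, 4,9 ]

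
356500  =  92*3875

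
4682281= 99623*47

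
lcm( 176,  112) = 1232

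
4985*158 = 787630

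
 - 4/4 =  - 1 = - 1.00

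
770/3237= 770/3237 =0.24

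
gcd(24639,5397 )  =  3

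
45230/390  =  115 +38/39  =  115.97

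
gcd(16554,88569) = 3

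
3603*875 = 3152625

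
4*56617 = 226468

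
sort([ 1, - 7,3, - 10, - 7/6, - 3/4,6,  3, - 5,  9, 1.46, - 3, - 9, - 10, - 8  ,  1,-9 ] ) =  [ - 10 , - 10,-9, - 9, - 8, - 7, - 5, - 3, - 7/6 , - 3/4, 1,1,  1.46, 3,3 , 6,  9]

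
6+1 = 7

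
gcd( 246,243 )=3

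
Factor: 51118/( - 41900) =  - 61/50 = -2^ ( - 1)*5^(- 2 )*61^1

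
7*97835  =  684845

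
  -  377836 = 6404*( - 59) 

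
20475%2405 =1235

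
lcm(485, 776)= 3880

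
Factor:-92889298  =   - 2^1*46444649^1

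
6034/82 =73 + 24/41 =73.59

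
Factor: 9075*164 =2^2*3^1 * 5^2 * 11^2*41^1 = 1488300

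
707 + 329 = 1036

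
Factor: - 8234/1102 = -19^( - 1) * 23^1  *  29^(-1)*  179^1=- 4117/551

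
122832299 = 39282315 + 83549984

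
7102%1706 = 278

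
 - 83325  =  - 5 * 16665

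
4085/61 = 66 + 59/61 = 66.97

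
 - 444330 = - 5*88866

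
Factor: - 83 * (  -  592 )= 2^4 *37^1 * 83^1= 49136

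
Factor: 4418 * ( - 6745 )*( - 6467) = 2^1*5^1*19^1*29^1 * 47^2*71^1*223^1 = 192712784470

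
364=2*182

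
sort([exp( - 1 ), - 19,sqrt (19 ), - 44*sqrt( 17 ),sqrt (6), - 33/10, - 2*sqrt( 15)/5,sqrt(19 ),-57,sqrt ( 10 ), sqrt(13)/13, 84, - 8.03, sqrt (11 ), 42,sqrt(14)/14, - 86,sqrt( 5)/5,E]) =[-44*sqrt( 17 ), - 86,- 57, - 19 , - 8.03,-33/10, - 2*sqrt(15)/5, sqrt( 14 )/14, sqrt(13) /13,exp(-1),sqrt ( 5 ) /5,sqrt (6),E, sqrt ( 10), sqrt( 11),sqrt(19),sqrt(19 ),42,84 ]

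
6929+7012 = 13941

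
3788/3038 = 1894/1519 = 1.25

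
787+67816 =68603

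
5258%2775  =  2483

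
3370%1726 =1644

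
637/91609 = 91/13087 = 0.01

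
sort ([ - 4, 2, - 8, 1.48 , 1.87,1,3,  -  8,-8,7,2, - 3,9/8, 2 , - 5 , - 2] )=[-8, - 8,-8, - 5 , - 4, - 3,-2,1, 9/8,1.48,1.87,  2,2,2,3, 7] 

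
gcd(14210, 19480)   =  10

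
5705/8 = 713+1/8=713.12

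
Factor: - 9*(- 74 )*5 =3330 = 2^1*3^2*  5^1*37^1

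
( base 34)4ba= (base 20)CA8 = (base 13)2383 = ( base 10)5008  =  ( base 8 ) 11620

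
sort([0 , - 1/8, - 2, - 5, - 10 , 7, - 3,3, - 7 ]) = [ - 10,-7, - 5 , - 3 , - 2,-1/8,0, 3, 7 ] 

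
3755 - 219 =3536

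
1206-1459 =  -253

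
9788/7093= 9788/7093=1.38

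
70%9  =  7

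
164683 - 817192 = - 652509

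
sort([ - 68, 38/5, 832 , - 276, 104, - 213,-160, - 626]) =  [ - 626, - 276,-213,-160,  -  68, 38/5, 104,  832]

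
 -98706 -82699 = - 181405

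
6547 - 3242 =3305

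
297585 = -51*( - 5835)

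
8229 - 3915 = 4314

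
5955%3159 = 2796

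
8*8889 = 71112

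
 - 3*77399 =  - 232197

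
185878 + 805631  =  991509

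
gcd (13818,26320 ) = 658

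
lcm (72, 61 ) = 4392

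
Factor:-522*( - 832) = 434304 = 2^7*3^2*13^1*29^1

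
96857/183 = 96857/183=529.27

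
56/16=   3 + 1/2=3.50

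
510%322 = 188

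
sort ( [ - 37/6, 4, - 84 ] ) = [- 84, - 37/6,4 ]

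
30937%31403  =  30937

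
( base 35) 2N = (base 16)5D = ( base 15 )63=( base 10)93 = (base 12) 79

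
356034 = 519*686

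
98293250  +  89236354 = 187529604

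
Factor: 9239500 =2^2*5^3*17^1*1087^1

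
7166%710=66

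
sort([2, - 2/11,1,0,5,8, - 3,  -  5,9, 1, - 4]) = [ - 5, - 4, - 3,  -  2/11, 0, 1, 1, 2 , 5,8,9] 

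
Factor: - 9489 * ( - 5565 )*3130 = 165283672050 = 2^1 * 3^2 * 5^2*7^1*53^1 * 313^1 * 3163^1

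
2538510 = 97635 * 26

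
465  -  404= 61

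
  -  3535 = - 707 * 5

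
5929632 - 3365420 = 2564212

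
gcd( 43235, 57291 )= 1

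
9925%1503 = 907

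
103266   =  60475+42791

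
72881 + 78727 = 151608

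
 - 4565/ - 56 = 81 + 29/56= 81.52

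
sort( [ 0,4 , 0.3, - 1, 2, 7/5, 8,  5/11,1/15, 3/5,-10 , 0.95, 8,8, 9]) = [-10, - 1, 0, 1/15, 0.3,5/11,3/5 , 0.95,7/5,2,4, 8, 8,  8,9]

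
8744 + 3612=12356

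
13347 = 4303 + 9044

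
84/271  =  84/271 = 0.31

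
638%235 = 168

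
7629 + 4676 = 12305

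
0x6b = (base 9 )128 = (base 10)107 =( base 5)412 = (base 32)3b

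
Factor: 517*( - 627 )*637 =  - 3^1*7^2 * 11^2*13^1*19^1  *47^1 = - 206489283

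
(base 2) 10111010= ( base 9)226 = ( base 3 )20220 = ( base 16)ba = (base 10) 186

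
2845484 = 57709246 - 54863762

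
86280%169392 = 86280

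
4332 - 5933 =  - 1601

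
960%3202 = 960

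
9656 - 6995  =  2661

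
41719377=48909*853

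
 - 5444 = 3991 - 9435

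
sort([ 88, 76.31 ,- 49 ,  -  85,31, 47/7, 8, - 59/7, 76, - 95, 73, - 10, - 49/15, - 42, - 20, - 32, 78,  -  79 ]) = [ - 95, - 85,  -  79, - 49, - 42, - 32, - 20, - 10, - 59/7 , - 49/15,47/7,8,31,73,76, 76.31,  78, 88]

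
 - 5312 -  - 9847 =4535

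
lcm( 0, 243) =0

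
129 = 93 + 36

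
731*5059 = 3698129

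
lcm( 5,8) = 40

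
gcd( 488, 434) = 2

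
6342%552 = 270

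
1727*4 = 6908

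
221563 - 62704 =158859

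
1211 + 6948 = 8159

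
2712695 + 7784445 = 10497140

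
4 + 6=10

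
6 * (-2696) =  - 16176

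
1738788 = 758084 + 980704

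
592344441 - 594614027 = - 2269586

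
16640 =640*26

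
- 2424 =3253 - 5677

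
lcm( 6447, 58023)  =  58023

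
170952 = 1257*136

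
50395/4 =50395/4  =  12598.75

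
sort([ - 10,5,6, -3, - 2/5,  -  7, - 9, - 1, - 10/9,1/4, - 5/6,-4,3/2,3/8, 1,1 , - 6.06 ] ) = [- 10 , - 9, - 7, - 6.06,  -  4, - 3, - 10/9, - 1, - 5/6, - 2/5,1/4,3/8,1,1,  3/2,5,6 ]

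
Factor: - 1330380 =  - 2^2*3^2* 5^1*19^1*389^1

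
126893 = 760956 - 634063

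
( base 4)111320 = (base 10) 1400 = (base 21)33e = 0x578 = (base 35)150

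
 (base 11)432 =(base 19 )186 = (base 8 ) 1007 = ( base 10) 519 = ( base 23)md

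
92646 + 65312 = 157958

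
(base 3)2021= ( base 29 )23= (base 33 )1S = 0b111101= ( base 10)61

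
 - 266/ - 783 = 266/783 = 0.34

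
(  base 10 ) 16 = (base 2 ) 10000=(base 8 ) 20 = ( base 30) G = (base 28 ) G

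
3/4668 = 1/1556 = 0.00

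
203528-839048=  - 635520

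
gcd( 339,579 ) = 3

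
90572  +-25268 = 65304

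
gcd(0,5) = 5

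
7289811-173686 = 7116125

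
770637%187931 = 18913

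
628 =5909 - 5281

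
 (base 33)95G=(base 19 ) 18c7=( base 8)23376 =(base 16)26fe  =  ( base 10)9982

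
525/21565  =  105/4313 = 0.02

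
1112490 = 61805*18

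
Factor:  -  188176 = - 2^4*19^1*619^1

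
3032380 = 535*5668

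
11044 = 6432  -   - 4612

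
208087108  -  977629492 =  - 769542384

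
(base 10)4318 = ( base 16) 10DE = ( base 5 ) 114233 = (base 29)53q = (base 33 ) 3VS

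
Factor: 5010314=2^1*2505157^1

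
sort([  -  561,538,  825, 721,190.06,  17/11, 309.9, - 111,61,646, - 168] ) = [ - 561, - 168,-111,17/11,61,190.06, 309.9,538, 646,721,  825]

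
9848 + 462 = 10310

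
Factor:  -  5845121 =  - 149^1*39229^1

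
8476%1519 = 881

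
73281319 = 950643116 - 877361797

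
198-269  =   - 71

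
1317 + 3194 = 4511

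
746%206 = 128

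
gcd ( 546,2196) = 6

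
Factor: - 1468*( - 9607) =14103076 = 2^2*13^1*367^1*739^1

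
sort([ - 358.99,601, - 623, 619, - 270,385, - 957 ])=[-957, - 623,-358.99,  -  270, 385,601, 619 ] 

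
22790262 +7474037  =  30264299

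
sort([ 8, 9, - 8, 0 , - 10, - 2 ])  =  [ - 10, - 8,-2 , 0, 8, 9]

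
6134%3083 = 3051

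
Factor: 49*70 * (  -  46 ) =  - 157780 = - 2^2*5^1*7^3*23^1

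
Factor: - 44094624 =-2^5*3^1*7^1*65617^1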